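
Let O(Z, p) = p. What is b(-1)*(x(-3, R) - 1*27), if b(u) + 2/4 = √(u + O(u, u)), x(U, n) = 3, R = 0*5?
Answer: 12 - 24*I*√2 ≈ 12.0 - 33.941*I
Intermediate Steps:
R = 0
b(u) = -½ + √2*√u (b(u) = -½ + √(u + u) = -½ + √(2*u) = -½ + √2*√u)
b(-1)*(x(-3, R) - 1*27) = (-½ + √2*√(-1))*(3 - 1*27) = (-½ + √2*I)*(3 - 27) = (-½ + I*√2)*(-24) = 12 - 24*I*√2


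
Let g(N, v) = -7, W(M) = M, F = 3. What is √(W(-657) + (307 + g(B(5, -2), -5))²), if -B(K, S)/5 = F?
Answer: 9*√1103 ≈ 298.90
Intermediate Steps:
B(K, S) = -15 (B(K, S) = -5*3 = -15)
√(W(-657) + (307 + g(B(5, -2), -5))²) = √(-657 + (307 - 7)²) = √(-657 + 300²) = √(-657 + 90000) = √89343 = 9*√1103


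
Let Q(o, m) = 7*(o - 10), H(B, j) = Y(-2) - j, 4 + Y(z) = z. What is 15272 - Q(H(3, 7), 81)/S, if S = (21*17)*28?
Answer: 21808439/1428 ≈ 15272.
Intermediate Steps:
Y(z) = -4 + z
H(B, j) = -6 - j (H(B, j) = (-4 - 2) - j = -6 - j)
Q(o, m) = -70 + 7*o (Q(o, m) = 7*(-10 + o) = -70 + 7*o)
S = 9996 (S = 357*28 = 9996)
15272 - Q(H(3, 7), 81)/S = 15272 - (-70 + 7*(-6 - 1*7))/9996 = 15272 - (-70 + 7*(-6 - 7))/9996 = 15272 - (-70 + 7*(-13))/9996 = 15272 - (-70 - 91)/9996 = 15272 - (-161)/9996 = 15272 - 1*(-23/1428) = 15272 + 23/1428 = 21808439/1428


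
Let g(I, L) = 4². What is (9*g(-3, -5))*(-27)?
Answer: -3888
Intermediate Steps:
g(I, L) = 16
(9*g(-3, -5))*(-27) = (9*16)*(-27) = 144*(-27) = -3888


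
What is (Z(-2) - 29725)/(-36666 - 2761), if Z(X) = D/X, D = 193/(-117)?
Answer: 6955457/9225918 ≈ 0.75390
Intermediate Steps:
D = -193/117 (D = 193*(-1/117) = -193/117 ≈ -1.6496)
Z(X) = -193/(117*X)
(Z(-2) - 29725)/(-36666 - 2761) = (-193/117/(-2) - 29725)/(-36666 - 2761) = (-193/117*(-½) - 29725)/(-39427) = (193/234 - 29725)*(-1/39427) = -6955457/234*(-1/39427) = 6955457/9225918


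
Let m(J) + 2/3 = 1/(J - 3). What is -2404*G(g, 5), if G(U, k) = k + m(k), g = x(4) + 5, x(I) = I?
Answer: -34858/3 ≈ -11619.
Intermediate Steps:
m(J) = -⅔ + 1/(-3 + J) (m(J) = -⅔ + 1/(J - 3) = -⅔ + 1/(-3 + J))
g = 9 (g = 4 + 5 = 9)
G(U, k) = k + (9 - 2*k)/(3*(-3 + k))
-2404*G(g, 5) = -2404*(3 + 5² - 11/3*5)/(-3 + 5) = -2404*(3 + 25 - 55/3)/2 = -1202*29/3 = -2404*29/6 = -34858/3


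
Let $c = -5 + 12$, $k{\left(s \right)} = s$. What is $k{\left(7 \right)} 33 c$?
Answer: $1617$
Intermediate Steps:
$c = 7$
$k{\left(7 \right)} 33 c = 7 \cdot 33 \cdot 7 = 231 \cdot 7 = 1617$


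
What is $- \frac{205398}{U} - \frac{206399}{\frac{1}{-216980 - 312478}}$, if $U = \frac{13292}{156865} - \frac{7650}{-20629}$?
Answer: $\frac{80550641149293845163}{737108959} \approx 1.0928 \cdot 10^{11}$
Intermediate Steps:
$U = \frac{1474217918}{3235968085}$ ($U = 13292 \cdot \frac{1}{156865} - - \frac{7650}{20629} = \frac{13292}{156865} + \frac{7650}{20629} = \frac{1474217918}{3235968085} \approx 0.45557$)
$- \frac{205398}{U} - \frac{206399}{\frac{1}{-216980 - 312478}} = - \frac{205398}{\frac{1474217918}{3235968085}} - \frac{206399}{\frac{1}{-216980 - 312478}} = \left(-205398\right) \frac{3235968085}{1474217918} - \frac{206399}{\frac{1}{-529458}} = - \frac{332330686361415}{737108959} - \frac{206399}{- \frac{1}{529458}} = - \frac{332330686361415}{737108959} - -109279601742 = - \frac{332330686361415}{737108959} + 109279601742 = \frac{80550641149293845163}{737108959}$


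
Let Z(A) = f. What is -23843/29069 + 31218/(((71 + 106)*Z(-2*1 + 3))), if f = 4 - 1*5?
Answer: -303898751/1715071 ≈ -177.19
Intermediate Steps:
f = -1 (f = 4 - 5 = -1)
Z(A) = -1
-23843/29069 + 31218/(((71 + 106)*Z(-2*1 + 3))) = -23843/29069 + 31218/(((71 + 106)*(-1))) = -23843*1/29069 + 31218/((177*(-1))) = -23843/29069 + 31218/(-177) = -23843/29069 + 31218*(-1/177) = -23843/29069 - 10406/59 = -303898751/1715071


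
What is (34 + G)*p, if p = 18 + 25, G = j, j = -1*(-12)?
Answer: 1978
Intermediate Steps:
j = 12
G = 12
p = 43
(34 + G)*p = (34 + 12)*43 = 46*43 = 1978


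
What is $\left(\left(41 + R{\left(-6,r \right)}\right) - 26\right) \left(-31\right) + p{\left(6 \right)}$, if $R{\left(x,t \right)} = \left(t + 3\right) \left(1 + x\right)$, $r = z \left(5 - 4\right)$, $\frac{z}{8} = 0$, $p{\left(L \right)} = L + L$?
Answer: $12$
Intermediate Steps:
$p{\left(L \right)} = 2 L$
$z = 0$ ($z = 8 \cdot 0 = 0$)
$r = 0$ ($r = 0 \left(5 - 4\right) = 0 \cdot 1 = 0$)
$R{\left(x,t \right)} = \left(1 + x\right) \left(3 + t\right)$ ($R{\left(x,t \right)} = \left(3 + t\right) \left(1 + x\right) = \left(1 + x\right) \left(3 + t\right)$)
$\left(\left(41 + R{\left(-6,r \right)}\right) - 26\right) \left(-31\right) + p{\left(6 \right)} = \left(\left(41 + \left(3 + 0 + 3 \left(-6\right) + 0 \left(-6\right)\right)\right) - 26\right) \left(-31\right) + 2 \cdot 6 = \left(\left(41 + \left(3 + 0 - 18 + 0\right)\right) - 26\right) \left(-31\right) + 12 = \left(\left(41 - 15\right) - 26\right) \left(-31\right) + 12 = \left(26 - 26\right) \left(-31\right) + 12 = 0 \left(-31\right) + 12 = 0 + 12 = 12$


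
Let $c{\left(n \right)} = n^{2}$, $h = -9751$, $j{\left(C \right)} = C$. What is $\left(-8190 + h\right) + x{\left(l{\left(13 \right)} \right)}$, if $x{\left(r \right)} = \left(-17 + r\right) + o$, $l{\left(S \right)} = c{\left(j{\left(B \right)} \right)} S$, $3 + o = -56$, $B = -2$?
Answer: $-17965$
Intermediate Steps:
$o = -59$ ($o = -3 - 56 = -59$)
$l{\left(S \right)} = 4 S$ ($l{\left(S \right)} = \left(-2\right)^{2} S = 4 S$)
$x{\left(r \right)} = -76 + r$ ($x{\left(r \right)} = \left(-17 + r\right) - 59 = -76 + r$)
$\left(-8190 + h\right) + x{\left(l{\left(13 \right)} \right)} = \left(-8190 - 9751\right) + \left(-76 + 4 \cdot 13\right) = -17941 + \left(-76 + 52\right) = -17941 - 24 = -17965$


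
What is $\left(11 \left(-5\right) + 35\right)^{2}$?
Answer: $400$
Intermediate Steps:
$\left(11 \left(-5\right) + 35\right)^{2} = \left(-55 + 35\right)^{2} = \left(-20\right)^{2} = 400$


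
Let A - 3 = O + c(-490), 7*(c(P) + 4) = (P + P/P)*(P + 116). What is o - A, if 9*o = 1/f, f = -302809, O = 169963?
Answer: -3740775206227/19076967 ≈ -1.9609e+5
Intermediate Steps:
c(P) = -4 + (1 + P)*(116 + P)/7 (c(P) = -4 + ((P + P/P)*(P + 116))/7 = -4 + ((P + 1)*(116 + P))/7 = -4 + ((1 + P)*(116 + P))/7 = -4 + (1 + P)*(116 + P)/7)
o = -1/2725281 (o = (⅑)/(-302809) = (⅑)*(-1/302809) = -1/2725281 ≈ -3.6693e-7)
A = 1372620/7 (A = 3 + (169963 + (88/7 + (⅐)*(-490)² + (117/7)*(-490))) = 3 + (169963 + (88/7 + (⅐)*240100 - 8190)) = 3 + (169963 + (88/7 + 34300 - 8190)) = 3 + (169963 + 182858/7) = 3 + 1372599/7 = 1372620/7 ≈ 1.9609e+5)
o - A = -1/2725281 - 1*1372620/7 = -1/2725281 - 1372620/7 = -3740775206227/19076967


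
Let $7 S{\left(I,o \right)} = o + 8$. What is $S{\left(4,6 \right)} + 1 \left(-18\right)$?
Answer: $-16$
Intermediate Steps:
$S{\left(I,o \right)} = \frac{8}{7} + \frac{o}{7}$ ($S{\left(I,o \right)} = \frac{o + 8}{7} = \frac{8 + o}{7} = \frac{8}{7} + \frac{o}{7}$)
$S{\left(4,6 \right)} + 1 \left(-18\right) = \left(\frac{8}{7} + \frac{1}{7} \cdot 6\right) + 1 \left(-18\right) = \left(\frac{8}{7} + \frac{6}{7}\right) - 18 = 2 - 18 = -16$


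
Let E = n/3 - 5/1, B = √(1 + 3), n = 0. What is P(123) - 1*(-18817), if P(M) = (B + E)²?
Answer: 18826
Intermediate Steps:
B = 2 (B = √4 = 2)
E = -5 (E = 0/3 - 5/1 = 0*(⅓) - 5*1 = 0 - 5 = -5)
P(M) = 9 (P(M) = (2 - 5)² = (-3)² = 9)
P(123) - 1*(-18817) = 9 - 1*(-18817) = 9 + 18817 = 18826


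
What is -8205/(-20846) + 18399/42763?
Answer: 14988081/18192602 ≈ 0.82386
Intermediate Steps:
-8205/(-20846) + 18399/42763 = -8205*(-1/20846) + 18399*(1/42763) = 8205/20846 + 18399/42763 = 14988081/18192602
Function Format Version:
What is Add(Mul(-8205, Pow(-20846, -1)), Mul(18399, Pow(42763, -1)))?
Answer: Rational(14988081, 18192602) ≈ 0.82386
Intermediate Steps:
Add(Mul(-8205, Pow(-20846, -1)), Mul(18399, Pow(42763, -1))) = Add(Mul(-8205, Rational(-1, 20846)), Mul(18399, Rational(1, 42763))) = Add(Rational(8205, 20846), Rational(18399, 42763)) = Rational(14988081, 18192602)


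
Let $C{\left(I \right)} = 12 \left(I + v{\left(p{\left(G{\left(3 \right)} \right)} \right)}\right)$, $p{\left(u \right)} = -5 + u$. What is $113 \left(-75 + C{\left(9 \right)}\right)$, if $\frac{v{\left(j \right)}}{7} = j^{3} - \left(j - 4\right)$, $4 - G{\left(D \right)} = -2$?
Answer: $41697$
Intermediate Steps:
$G{\left(D \right)} = 6$ ($G{\left(D \right)} = 4 - -2 = 4 + 2 = 6$)
$v{\left(j \right)} = 28 - 7 j + 7 j^{3}$ ($v{\left(j \right)} = 7 \left(j^{3} - \left(j - 4\right)\right) = 7 \left(j^{3} - \left(-4 + j\right)\right) = 7 \left(4 + j^{3} - j\right) = 28 - 7 j + 7 j^{3}$)
$C{\left(I \right)} = 336 + 12 I$ ($C{\left(I \right)} = 12 \left(I + \left(28 - 7 \left(-5 + 6\right) + 7 \left(-5 + 6\right)^{3}\right)\right) = 12 \left(I + \left(28 - 7 + 7 \cdot 1^{3}\right)\right) = 12 \left(I + \left(28 - 7 + 7 \cdot 1\right)\right) = 12 \left(I + \left(28 - 7 + 7\right)\right) = 12 \left(I + 28\right) = 12 \left(28 + I\right) = 336 + 12 I$)
$113 \left(-75 + C{\left(9 \right)}\right) = 113 \left(-75 + \left(336 + 12 \cdot 9\right)\right) = 113 \left(-75 + \left(336 + 108\right)\right) = 113 \left(-75 + 444\right) = 113 \cdot 369 = 41697$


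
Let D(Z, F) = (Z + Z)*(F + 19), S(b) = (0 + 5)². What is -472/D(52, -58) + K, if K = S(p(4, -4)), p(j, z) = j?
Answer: 12734/507 ≈ 25.116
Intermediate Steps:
S(b) = 25 (S(b) = 5² = 25)
D(Z, F) = 2*Z*(19 + F) (D(Z, F) = (2*Z)*(19 + F) = 2*Z*(19 + F))
K = 25
-472/D(52, -58) + K = -472*1/(104*(19 - 58)) + 25 = -472/(2*52*(-39)) + 25 = -472/(-4056) + 25 = -472*(-1/4056) + 25 = 59/507 + 25 = 12734/507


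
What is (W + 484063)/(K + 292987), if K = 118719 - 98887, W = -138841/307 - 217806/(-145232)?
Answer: 3593740676407/2324569667576 ≈ 1.5460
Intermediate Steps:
W = -10048644835/22293112 (W = -138841*1/307 - 217806*(-1/145232) = -138841/307 + 108903/72616 = -10048644835/22293112 ≈ -450.75)
K = 19832
(W + 484063)/(K + 292987) = (-10048644835/22293112 + 484063)/(19832 + 292987) = (10781222029221/22293112)/312819 = (10781222029221/22293112)*(1/312819) = 3593740676407/2324569667576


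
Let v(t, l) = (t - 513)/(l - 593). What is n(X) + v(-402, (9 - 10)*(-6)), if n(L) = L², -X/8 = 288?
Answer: 3116041107/587 ≈ 5.3084e+6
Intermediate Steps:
X = -2304 (X = -8*288 = -2304)
v(t, l) = (-513 + t)/(-593 + l)
n(X) + v(-402, (9 - 10)*(-6)) = (-2304)² + (-513 - 402)/(-593 + (9 - 10)*(-6)) = 5308416 - 915/(-593 - 1*(-6)) = 5308416 - 915/(-593 + 6) = 5308416 - 915/(-587) = 5308416 - 1/587*(-915) = 5308416 + 915/587 = 3116041107/587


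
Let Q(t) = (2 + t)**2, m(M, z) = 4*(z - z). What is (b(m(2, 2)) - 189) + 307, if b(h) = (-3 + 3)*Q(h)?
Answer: 118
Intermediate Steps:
m(M, z) = 0 (m(M, z) = 4*0 = 0)
b(h) = 0 (b(h) = (-3 + 3)*(2 + h)**2 = 0*(2 + h)**2 = 0)
(b(m(2, 2)) - 189) + 307 = (0 - 189) + 307 = -189 + 307 = 118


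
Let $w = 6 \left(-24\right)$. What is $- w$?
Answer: $144$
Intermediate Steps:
$w = -144$
$- w = \left(-1\right) \left(-144\right) = 144$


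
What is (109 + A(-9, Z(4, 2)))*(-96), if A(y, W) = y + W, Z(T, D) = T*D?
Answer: -10368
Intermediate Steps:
Z(T, D) = D*T
A(y, W) = W + y
(109 + A(-9, Z(4, 2)))*(-96) = (109 + (2*4 - 9))*(-96) = (109 + (8 - 9))*(-96) = (109 - 1)*(-96) = 108*(-96) = -10368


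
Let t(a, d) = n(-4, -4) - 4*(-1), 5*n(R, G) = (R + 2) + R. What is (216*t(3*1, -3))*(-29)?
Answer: -87696/5 ≈ -17539.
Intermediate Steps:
n(R, G) = ⅖ + 2*R/5 (n(R, G) = ((R + 2) + R)/5 = ((2 + R) + R)/5 = (2 + 2*R)/5 = ⅖ + 2*R/5)
t(a, d) = 14/5 (t(a, d) = (⅖ + (⅖)*(-4)) - 4*(-1) = (⅖ - 8/5) + 4 = -6/5 + 4 = 14/5)
(216*t(3*1, -3))*(-29) = (216*(14/5))*(-29) = (3024/5)*(-29) = -87696/5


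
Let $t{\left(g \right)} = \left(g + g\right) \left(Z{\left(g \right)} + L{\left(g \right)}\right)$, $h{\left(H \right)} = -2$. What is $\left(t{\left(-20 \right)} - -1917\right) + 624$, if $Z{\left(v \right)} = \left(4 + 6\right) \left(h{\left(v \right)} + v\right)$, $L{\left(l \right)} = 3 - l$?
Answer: $10421$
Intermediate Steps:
$Z{\left(v \right)} = -20 + 10 v$ ($Z{\left(v \right)} = \left(4 + 6\right) \left(-2 + v\right) = 10 \left(-2 + v\right) = -20 + 10 v$)
$t{\left(g \right)} = 2 g \left(-17 + 9 g\right)$ ($t{\left(g \right)} = \left(g + g\right) \left(\left(-20 + 10 g\right) - \left(-3 + g\right)\right) = 2 g \left(-17 + 9 g\right)$)
$\left(t{\left(-20 \right)} - -1917\right) + 624 = \left(2 \left(-20\right) \left(-17 + 9 \left(-20\right)\right) - -1917\right) + 624 = \left(2 \left(-20\right) \left(-17 - 180\right) + 1917\right) + 624 = \left(2 \left(-20\right) \left(-197\right) + 1917\right) + 624 = \left(7880 + 1917\right) + 624 = 9797 + 624 = 10421$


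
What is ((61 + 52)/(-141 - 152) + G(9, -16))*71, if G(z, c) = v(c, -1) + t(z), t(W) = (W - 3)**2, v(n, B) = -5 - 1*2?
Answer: 595264/293 ≈ 2031.6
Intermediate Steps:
v(n, B) = -7 (v(n, B) = -5 - 2 = -7)
t(W) = (-3 + W)**2
G(z, c) = -7 + (-3 + z)**2
((61 + 52)/(-141 - 152) + G(9, -16))*71 = ((61 + 52)/(-141 - 152) + (-7 + (-3 + 9)**2))*71 = (113/(-293) + (-7 + 6**2))*71 = (113*(-1/293) + (-7 + 36))*71 = (-113/293 + 29)*71 = (8384/293)*71 = 595264/293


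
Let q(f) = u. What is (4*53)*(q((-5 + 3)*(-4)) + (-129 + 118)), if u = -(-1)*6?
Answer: -1060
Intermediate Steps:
u = 6 (u = -1*(-6) = 6)
q(f) = 6
(4*53)*(q((-5 + 3)*(-4)) + (-129 + 118)) = (4*53)*(6 + (-129 + 118)) = 212*(6 - 11) = 212*(-5) = -1060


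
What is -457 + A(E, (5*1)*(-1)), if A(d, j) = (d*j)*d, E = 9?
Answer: -862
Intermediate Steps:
A(d, j) = j*d²
-457 + A(E, (5*1)*(-1)) = -457 + ((5*1)*(-1))*9² = -457 + (5*(-1))*81 = -457 - 5*81 = -457 - 405 = -862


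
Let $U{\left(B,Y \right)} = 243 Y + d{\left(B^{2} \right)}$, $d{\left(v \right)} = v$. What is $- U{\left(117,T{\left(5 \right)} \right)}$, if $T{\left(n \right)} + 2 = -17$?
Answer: $-9072$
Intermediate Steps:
$T{\left(n \right)} = -19$ ($T{\left(n \right)} = -2 - 17 = -19$)
$U{\left(B,Y \right)} = B^{2} + 243 Y$ ($U{\left(B,Y \right)} = 243 Y + B^{2} = B^{2} + 243 Y$)
$- U{\left(117,T{\left(5 \right)} \right)} = - (117^{2} + 243 \left(-19\right)) = - (13689 - 4617) = \left(-1\right) 9072 = -9072$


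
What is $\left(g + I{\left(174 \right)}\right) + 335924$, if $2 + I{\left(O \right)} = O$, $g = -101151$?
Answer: $234945$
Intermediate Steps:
$I{\left(O \right)} = -2 + O$
$\left(g + I{\left(174 \right)}\right) + 335924 = \left(-101151 + \left(-2 + 174\right)\right) + 335924 = \left(-101151 + 172\right) + 335924 = -100979 + 335924 = 234945$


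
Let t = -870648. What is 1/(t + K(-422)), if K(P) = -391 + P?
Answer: -1/871461 ≈ -1.1475e-6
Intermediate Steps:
1/(t + K(-422)) = 1/(-870648 + (-391 - 422)) = 1/(-870648 - 813) = 1/(-871461) = -1/871461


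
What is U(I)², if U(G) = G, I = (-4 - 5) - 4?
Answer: 169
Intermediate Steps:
I = -13 (I = -9 - 4 = -13)
U(I)² = (-13)² = 169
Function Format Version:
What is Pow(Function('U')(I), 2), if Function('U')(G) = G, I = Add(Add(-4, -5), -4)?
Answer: 169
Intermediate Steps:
I = -13 (I = Add(-9, -4) = -13)
Pow(Function('U')(I), 2) = Pow(-13, 2) = 169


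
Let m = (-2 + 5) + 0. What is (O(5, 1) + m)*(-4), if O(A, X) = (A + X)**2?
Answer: -156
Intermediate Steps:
m = 3 (m = 3 + 0 = 3)
(O(5, 1) + m)*(-4) = ((5 + 1)**2 + 3)*(-4) = (6**2 + 3)*(-4) = (36 + 3)*(-4) = 39*(-4) = -156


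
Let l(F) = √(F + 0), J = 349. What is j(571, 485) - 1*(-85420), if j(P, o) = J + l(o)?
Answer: 85769 + √485 ≈ 85791.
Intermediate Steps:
l(F) = √F
j(P, o) = 349 + √o
j(571, 485) - 1*(-85420) = (349 + √485) - 1*(-85420) = (349 + √485) + 85420 = 85769 + √485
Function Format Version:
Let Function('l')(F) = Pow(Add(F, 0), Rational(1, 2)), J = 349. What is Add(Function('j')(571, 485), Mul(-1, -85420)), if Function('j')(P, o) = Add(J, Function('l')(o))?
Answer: Add(85769, Pow(485, Rational(1, 2))) ≈ 85791.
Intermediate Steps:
Function('l')(F) = Pow(F, Rational(1, 2))
Function('j')(P, o) = Add(349, Pow(o, Rational(1, 2)))
Add(Function('j')(571, 485), Mul(-1, -85420)) = Add(Add(349, Pow(485, Rational(1, 2))), Mul(-1, -85420)) = Add(Add(349, Pow(485, Rational(1, 2))), 85420) = Add(85769, Pow(485, Rational(1, 2)))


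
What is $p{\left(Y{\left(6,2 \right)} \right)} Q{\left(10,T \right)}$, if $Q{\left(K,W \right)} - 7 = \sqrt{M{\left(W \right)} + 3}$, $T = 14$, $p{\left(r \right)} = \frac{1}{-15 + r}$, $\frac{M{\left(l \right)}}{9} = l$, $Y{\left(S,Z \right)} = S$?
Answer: $- \frac{7}{9} - \frac{\sqrt{129}}{9} \approx -2.0398$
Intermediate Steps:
$M{\left(l \right)} = 9 l$
$Q{\left(K,W \right)} = 7 + \sqrt{3 + 9 W}$ ($Q{\left(K,W \right)} = 7 + \sqrt{9 W + 3} = 7 + \sqrt{3 + 9 W}$)
$p{\left(Y{\left(6,2 \right)} \right)} Q{\left(10,T \right)} = \frac{7 + \sqrt{3 + 9 \cdot 14}}{-15 + 6} = \frac{7 + \sqrt{3 + 126}}{-9} = - \frac{7 + \sqrt{129}}{9} = - \frac{7}{9} - \frac{\sqrt{129}}{9}$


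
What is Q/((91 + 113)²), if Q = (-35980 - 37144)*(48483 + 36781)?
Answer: -389677796/2601 ≈ -1.4982e+5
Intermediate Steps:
Q = -6234844736 (Q = -73124*85264 = -6234844736)
Q/((91 + 113)²) = -6234844736/(91 + 113)² = -6234844736/(204²) = -6234844736/41616 = -6234844736*1/41616 = -389677796/2601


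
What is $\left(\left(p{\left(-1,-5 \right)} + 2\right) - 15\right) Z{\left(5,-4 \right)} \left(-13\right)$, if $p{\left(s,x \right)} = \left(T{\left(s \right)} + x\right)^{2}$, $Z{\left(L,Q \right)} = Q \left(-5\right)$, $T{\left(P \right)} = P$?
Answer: $-5980$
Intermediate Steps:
$Z{\left(L,Q \right)} = - 5 Q$
$p{\left(s,x \right)} = \left(s + x\right)^{2}$
$\left(\left(p{\left(-1,-5 \right)} + 2\right) - 15\right) Z{\left(5,-4 \right)} \left(-13\right) = \left(\left(\left(-1 - 5\right)^{2} + 2\right) - 15\right) \left(\left(-5\right) \left(-4\right)\right) \left(-13\right) = \left(\left(\left(-6\right)^{2} + 2\right) - 15\right) 20 \left(-13\right) = \left(\left(36 + 2\right) - 15\right) 20 \left(-13\right) = \left(38 - 15\right) 20 \left(-13\right) = 23 \cdot 20 \left(-13\right) = 460 \left(-13\right) = -5980$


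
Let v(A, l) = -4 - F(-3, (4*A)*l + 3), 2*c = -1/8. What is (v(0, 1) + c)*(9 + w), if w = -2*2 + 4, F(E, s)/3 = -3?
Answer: 711/16 ≈ 44.438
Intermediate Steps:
F(E, s) = -9 (F(E, s) = 3*(-3) = -9)
c = -1/16 (c = (-1/8)/2 = (-1*⅛)/2 = (½)*(-⅛) = -1/16 ≈ -0.062500)
v(A, l) = 5 (v(A, l) = -4 - 1*(-9) = -4 + 9 = 5)
w = 0 (w = -4 + 4 = 0)
(v(0, 1) + c)*(9 + w) = (5 - 1/16)*(9 + 0) = (79/16)*9 = 711/16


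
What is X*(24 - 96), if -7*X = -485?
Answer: -34920/7 ≈ -4988.6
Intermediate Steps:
X = 485/7 (X = -1/7*(-485) = 485/7 ≈ 69.286)
X*(24 - 96) = 485*(24 - 96)/7 = (485/7)*(-72) = -34920/7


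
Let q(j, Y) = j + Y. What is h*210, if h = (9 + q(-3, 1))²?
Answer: 10290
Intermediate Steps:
q(j, Y) = Y + j
h = 49 (h = (9 + (1 - 3))² = (9 - 2)² = 7² = 49)
h*210 = 49*210 = 10290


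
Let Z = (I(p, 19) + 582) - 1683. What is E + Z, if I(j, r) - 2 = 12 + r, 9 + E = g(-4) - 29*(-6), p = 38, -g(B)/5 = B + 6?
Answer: -913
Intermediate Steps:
g(B) = -30 - 5*B (g(B) = -5*(B + 6) = -5*(6 + B) = -30 - 5*B)
E = 155 (E = -9 + ((-30 - 5*(-4)) - 29*(-6)) = -9 + ((-30 + 20) + 174) = -9 + (-10 + 174) = -9 + 164 = 155)
I(j, r) = 14 + r (I(j, r) = 2 + (12 + r) = 14 + r)
Z = -1068 (Z = ((14 + 19) + 582) - 1683 = (33 + 582) - 1683 = 615 - 1683 = -1068)
E + Z = 155 - 1068 = -913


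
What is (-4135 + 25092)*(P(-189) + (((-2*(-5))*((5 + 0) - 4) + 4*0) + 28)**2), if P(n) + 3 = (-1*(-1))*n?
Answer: 26238164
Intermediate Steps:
P(n) = -3 + n (P(n) = -3 + (-1*(-1))*n = -3 + 1*n = -3 + n)
(-4135 + 25092)*(P(-189) + (((-2*(-5))*((5 + 0) - 4) + 4*0) + 28)**2) = (-4135 + 25092)*((-3 - 189) + (((-2*(-5))*((5 + 0) - 4) + 4*0) + 28)**2) = 20957*(-192 + ((10*(5 - 4) + 0) + 28)**2) = 20957*(-192 + ((10*1 + 0) + 28)**2) = 20957*(-192 + ((10 + 0) + 28)**2) = 20957*(-192 + (10 + 28)**2) = 20957*(-192 + 38**2) = 20957*(-192 + 1444) = 20957*1252 = 26238164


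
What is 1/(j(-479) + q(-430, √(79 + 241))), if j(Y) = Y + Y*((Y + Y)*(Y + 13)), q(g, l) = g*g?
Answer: -1/213654591 ≈ -4.6805e-9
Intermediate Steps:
q(g, l) = g²
j(Y) = Y + 2*Y²*(13 + Y) (j(Y) = Y + Y*((2*Y)*(13 + Y)) = Y + Y*(2*Y*(13 + Y)) = Y + 2*Y²*(13 + Y))
1/(j(-479) + q(-430, √(79 + 241))) = 1/(-479*(1 + 2*(-479)² + 26*(-479)) + (-430)²) = 1/(-479*(1 + 2*229441 - 12454) + 184900) = 1/(-479*(1 + 458882 - 12454) + 184900) = 1/(-479*446429 + 184900) = 1/(-213839491 + 184900) = 1/(-213654591) = -1/213654591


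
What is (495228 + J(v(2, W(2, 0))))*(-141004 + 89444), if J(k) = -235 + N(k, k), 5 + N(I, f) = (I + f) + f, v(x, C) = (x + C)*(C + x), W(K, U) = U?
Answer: -25522200000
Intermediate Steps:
v(x, C) = (C + x)² (v(x, C) = (C + x)*(C + x) = (C + x)²)
N(I, f) = -5 + I + 2*f (N(I, f) = -5 + ((I + f) + f) = -5 + (I + 2*f) = -5 + I + 2*f)
J(k) = -240 + 3*k (J(k) = -235 + (-5 + k + 2*k) = -235 + (-5 + 3*k) = -240 + 3*k)
(495228 + J(v(2, W(2, 0))))*(-141004 + 89444) = (495228 + (-240 + 3*(0 + 2)²))*(-141004 + 89444) = (495228 + (-240 + 3*2²))*(-51560) = (495228 + (-240 + 3*4))*(-51560) = (495228 + (-240 + 12))*(-51560) = (495228 - 228)*(-51560) = 495000*(-51560) = -25522200000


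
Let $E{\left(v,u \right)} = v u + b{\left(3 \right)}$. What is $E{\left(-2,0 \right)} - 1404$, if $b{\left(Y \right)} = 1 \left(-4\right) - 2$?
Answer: $-1410$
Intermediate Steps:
$b{\left(Y \right)} = -6$ ($b{\left(Y \right)} = -4 - 2 = -6$)
$E{\left(v,u \right)} = -6 + u v$ ($E{\left(v,u \right)} = v u - 6 = u v - 6 = -6 + u v$)
$E{\left(-2,0 \right)} - 1404 = \left(-6 + 0 \left(-2\right)\right) - 1404 = \left(-6 + 0\right) - 1404 = -6 - 1404 = -1410$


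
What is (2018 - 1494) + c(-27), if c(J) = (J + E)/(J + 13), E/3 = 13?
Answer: 3662/7 ≈ 523.14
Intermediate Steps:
E = 39 (E = 3*13 = 39)
c(J) = (39 + J)/(13 + J) (c(J) = (J + 39)/(J + 13) = (39 + J)/(13 + J))
(2018 - 1494) + c(-27) = (2018 - 1494) + (39 - 27)/(13 - 27) = 524 + 12/(-14) = 524 - 1/14*12 = 524 - 6/7 = 3662/7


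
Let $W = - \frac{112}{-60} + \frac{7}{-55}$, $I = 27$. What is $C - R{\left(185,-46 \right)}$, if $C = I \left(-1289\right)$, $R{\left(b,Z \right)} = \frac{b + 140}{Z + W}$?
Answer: $- \frac{254112684}{7303} \approx -34796.0$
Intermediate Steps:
$W = \frac{287}{165}$ ($W = \left(-112\right) \left(- \frac{1}{60}\right) + 7 \left(- \frac{1}{55}\right) = \frac{28}{15} - \frac{7}{55} = \frac{287}{165} \approx 1.7394$)
$R{\left(b,Z \right)} = \frac{140 + b}{\frac{287}{165} + Z}$ ($R{\left(b,Z \right)} = \frac{b + 140}{Z + \frac{287}{165}} = \frac{140 + b}{\frac{287}{165} + Z}$)
$C = -34803$ ($C = 27 \left(-1289\right) = -34803$)
$C - R{\left(185,-46 \right)} = -34803 - \frac{165 \left(140 + 185\right)}{287 + 165 \left(-46\right)} = -34803 - 165 \frac{1}{287 - 7590} \cdot 325 = -34803 - 165 \frac{1}{-7303} \cdot 325 = -34803 - 165 \left(- \frac{1}{7303}\right) 325 = -34803 - - \frac{53625}{7303} = -34803 + \frac{53625}{7303} = - \frac{254112684}{7303}$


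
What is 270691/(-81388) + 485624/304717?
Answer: -42960183335/24800307196 ≈ -1.7322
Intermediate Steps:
270691/(-81388) + 485624/304717 = 270691*(-1/81388) + 485624*(1/304717) = -270691/81388 + 485624/304717 = -42960183335/24800307196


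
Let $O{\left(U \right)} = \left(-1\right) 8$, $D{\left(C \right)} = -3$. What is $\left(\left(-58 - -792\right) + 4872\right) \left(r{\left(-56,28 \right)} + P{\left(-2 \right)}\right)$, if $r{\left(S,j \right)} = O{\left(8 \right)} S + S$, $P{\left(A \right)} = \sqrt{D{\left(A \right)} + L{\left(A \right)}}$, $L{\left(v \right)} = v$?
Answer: $2197552 + 5606 i \sqrt{5} \approx 2.1976 \cdot 10^{6} + 12535.0 i$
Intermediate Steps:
$O{\left(U \right)} = -8$
$P{\left(A \right)} = \sqrt{-3 + A}$
$r{\left(S,j \right)} = - 7 S$ ($r{\left(S,j \right)} = - 8 S + S = - 7 S$)
$\left(\left(-58 - -792\right) + 4872\right) \left(r{\left(-56,28 \right)} + P{\left(-2 \right)}\right) = \left(\left(-58 - -792\right) + 4872\right) \left(\left(-7\right) \left(-56\right) + \sqrt{-3 - 2}\right) = \left(\left(-58 + 792\right) + 4872\right) \left(392 + \sqrt{-5}\right) = \left(734 + 4872\right) \left(392 + i \sqrt{5}\right) = 5606 \left(392 + i \sqrt{5}\right) = 2197552 + 5606 i \sqrt{5}$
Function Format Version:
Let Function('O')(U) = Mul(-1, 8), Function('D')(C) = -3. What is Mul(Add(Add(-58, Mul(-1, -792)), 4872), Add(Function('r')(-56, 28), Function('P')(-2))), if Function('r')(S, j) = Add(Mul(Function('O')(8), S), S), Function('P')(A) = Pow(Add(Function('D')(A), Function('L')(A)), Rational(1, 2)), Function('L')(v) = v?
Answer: Add(2197552, Mul(5606, I, Pow(5, Rational(1, 2)))) ≈ Add(2.1976e+6, Mul(12535., I))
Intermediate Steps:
Function('O')(U) = -8
Function('P')(A) = Pow(Add(-3, A), Rational(1, 2))
Function('r')(S, j) = Mul(-7, S) (Function('r')(S, j) = Add(Mul(-8, S), S) = Mul(-7, S))
Mul(Add(Add(-58, Mul(-1, -792)), 4872), Add(Function('r')(-56, 28), Function('P')(-2))) = Mul(Add(Add(-58, Mul(-1, -792)), 4872), Add(Mul(-7, -56), Pow(Add(-3, -2), Rational(1, 2)))) = Mul(Add(Add(-58, 792), 4872), Add(392, Pow(-5, Rational(1, 2)))) = Mul(Add(734, 4872), Add(392, Mul(I, Pow(5, Rational(1, 2))))) = Mul(5606, Add(392, Mul(I, Pow(5, Rational(1, 2))))) = Add(2197552, Mul(5606, I, Pow(5, Rational(1, 2))))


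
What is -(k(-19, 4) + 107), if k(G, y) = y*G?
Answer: -31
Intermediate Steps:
k(G, y) = G*y
-(k(-19, 4) + 107) = -(-19*4 + 107) = -(-76 + 107) = -1*31 = -31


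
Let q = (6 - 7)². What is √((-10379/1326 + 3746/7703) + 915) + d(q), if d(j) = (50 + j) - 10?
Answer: 41 + √94695548520937962/10214178 ≈ 71.127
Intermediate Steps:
q = 1 (q = (-1)² = 1)
d(j) = 40 + j
√((-10379/1326 + 3746/7703) + 915) + d(q) = √((-10379/1326 + 3746/7703) + 915) + (40 + 1) = √((-10379*1/1326 + 3746*(1/7703)) + 915) + 41 = √((-10379/1326 + 3746/7703) + 915) + 41 = √(-74982241/10214178 + 915) + 41 = √(9270990629/10214178) + 41 = √94695548520937962/10214178 + 41 = 41 + √94695548520937962/10214178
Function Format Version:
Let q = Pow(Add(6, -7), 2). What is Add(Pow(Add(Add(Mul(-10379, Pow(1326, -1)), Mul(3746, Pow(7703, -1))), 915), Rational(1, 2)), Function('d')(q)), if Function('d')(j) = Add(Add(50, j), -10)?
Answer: Add(41, Mul(Rational(1, 10214178), Pow(94695548520937962, Rational(1, 2)))) ≈ 71.127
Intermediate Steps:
q = 1 (q = Pow(-1, 2) = 1)
Function('d')(j) = Add(40, j)
Add(Pow(Add(Add(Mul(-10379, Pow(1326, -1)), Mul(3746, Pow(7703, -1))), 915), Rational(1, 2)), Function('d')(q)) = Add(Pow(Add(Add(Mul(-10379, Pow(1326, -1)), Mul(3746, Pow(7703, -1))), 915), Rational(1, 2)), Add(40, 1)) = Add(Pow(Add(Add(Mul(-10379, Rational(1, 1326)), Mul(3746, Rational(1, 7703))), 915), Rational(1, 2)), 41) = Add(Pow(Add(Add(Rational(-10379, 1326), Rational(3746, 7703)), 915), Rational(1, 2)), 41) = Add(Pow(Add(Rational(-74982241, 10214178), 915), Rational(1, 2)), 41) = Add(Pow(Rational(9270990629, 10214178), Rational(1, 2)), 41) = Add(Mul(Rational(1, 10214178), Pow(94695548520937962, Rational(1, 2))), 41) = Add(41, Mul(Rational(1, 10214178), Pow(94695548520937962, Rational(1, 2))))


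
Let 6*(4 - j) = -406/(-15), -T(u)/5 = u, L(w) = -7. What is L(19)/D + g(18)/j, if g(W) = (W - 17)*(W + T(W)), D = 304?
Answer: 984799/6992 ≈ 140.85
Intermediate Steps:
T(u) = -5*u
g(W) = -4*W*(-17 + W) (g(W) = (W - 17)*(W - 5*W) = (-17 + W)*(-4*W) = -4*W*(-17 + W))
j = -23/45 (j = 4 - (-203)/(3*(-15)) = 4 - (-203)*(-1)/(3*15) = 4 - ⅙*406/15 = 4 - 203/45 = -23/45 ≈ -0.51111)
L(19)/D + g(18)/j = -7/304 + (4*18*(17 - 1*18))/(-23/45) = -7*1/304 + (4*18*(17 - 18))*(-45/23) = -7/304 + (4*18*(-1))*(-45/23) = -7/304 - 72*(-45/23) = -7/304 + 3240/23 = 984799/6992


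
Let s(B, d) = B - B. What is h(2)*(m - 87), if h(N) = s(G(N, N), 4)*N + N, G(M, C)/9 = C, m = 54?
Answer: -66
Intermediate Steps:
G(M, C) = 9*C
s(B, d) = 0
h(N) = N (h(N) = 0*N + N = 0 + N = N)
h(2)*(m - 87) = 2*(54 - 87) = 2*(-33) = -66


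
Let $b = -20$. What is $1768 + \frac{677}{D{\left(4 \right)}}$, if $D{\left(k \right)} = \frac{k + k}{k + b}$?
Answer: $414$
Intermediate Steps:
$D{\left(k \right)} = \frac{2 k}{-20 + k}$ ($D{\left(k \right)} = \frac{k + k}{k - 20} = \frac{2 k}{-20 + k}$)
$1768 + \frac{677}{D{\left(4 \right)}} = 1768 + \frac{677}{2 \cdot 4 \frac{1}{-20 + 4}} = 1768 + \frac{677}{2 \cdot 4 \frac{1}{-16}} = 1768 + \frac{677}{2 \cdot 4 \left(- \frac{1}{16}\right)} = 1768 + \frac{677}{- \frac{1}{2}} = 1768 + 677 \left(-2\right) = 1768 - 1354 = 414$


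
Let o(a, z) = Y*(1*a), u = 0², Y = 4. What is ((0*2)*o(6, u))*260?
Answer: 0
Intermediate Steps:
u = 0
o(a, z) = 4*a (o(a, z) = 4*(1*a) = 4*a)
((0*2)*o(6, u))*260 = ((0*2)*(4*6))*260 = (0*24)*260 = 0*260 = 0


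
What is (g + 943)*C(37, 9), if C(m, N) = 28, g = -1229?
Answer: -8008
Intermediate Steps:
(g + 943)*C(37, 9) = (-1229 + 943)*28 = -286*28 = -8008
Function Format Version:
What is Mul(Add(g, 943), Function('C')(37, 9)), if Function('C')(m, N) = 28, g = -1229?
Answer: -8008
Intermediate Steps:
Mul(Add(g, 943), Function('C')(37, 9)) = Mul(Add(-1229, 943), 28) = Mul(-286, 28) = -8008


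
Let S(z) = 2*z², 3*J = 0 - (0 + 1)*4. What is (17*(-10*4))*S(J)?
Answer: -21760/9 ≈ -2417.8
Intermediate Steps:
J = -4/3 (J = (0 - (0 + 1)*4)/3 = (0 - 4)/3 = (⅓)*(-4) = -4/3 ≈ -1.3333)
(17*(-10*4))*S(J) = (17*(-10*4))*(2*(-4/3)²) = (17*(-40))*(2*(16/9)) = -680*32/9 = -21760/9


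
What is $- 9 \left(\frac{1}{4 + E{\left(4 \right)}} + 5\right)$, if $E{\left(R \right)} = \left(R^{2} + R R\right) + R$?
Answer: $- \frac{1809}{40} \approx -45.225$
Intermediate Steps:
$E{\left(R \right)} = R + 2 R^{2}$ ($E{\left(R \right)} = \left(R^{2} + R^{2}\right) + R = 2 R^{2} + R = R + 2 R^{2}$)
$- 9 \left(\frac{1}{4 + E{\left(4 \right)}} + 5\right) = - 9 \left(\frac{1}{4 + 4 \left(1 + 2 \cdot 4\right)} + 5\right) = - 9 \left(\frac{1}{4 + 4 \left(1 + 8\right)} + 5\right) = - 9 \left(\frac{1}{4 + 4 \cdot 9} + 5\right) = - 9 \left(\frac{1}{4 + 36} + 5\right) = - 9 \left(\frac{1}{40} + 5\right) = \left(-9\right) \frac{201}{40} = - \frac{1809}{40}$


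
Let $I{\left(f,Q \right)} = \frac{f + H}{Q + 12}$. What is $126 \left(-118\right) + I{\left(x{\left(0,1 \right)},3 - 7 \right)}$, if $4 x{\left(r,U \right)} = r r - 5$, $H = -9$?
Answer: $- \frac{475817}{32} \approx -14869.0$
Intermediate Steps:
$x{\left(r,U \right)} = - \frac{5}{4} + \frac{r^{2}}{4}$ ($x{\left(r,U \right)} = \frac{r r - 5}{4} = \frac{r^{2} - 5}{4} = \frac{-5 + r^{2}}{4} = - \frac{5}{4} + \frac{r^{2}}{4}$)
$I{\left(f,Q \right)} = \frac{-9 + f}{12 + Q}$ ($I{\left(f,Q \right)} = \frac{f - 9}{Q + 12} = \frac{-9 + f}{12 + Q}$)
$126 \left(-118\right) + I{\left(x{\left(0,1 \right)},3 - 7 \right)} = 126 \left(-118\right) + \frac{-9 - \left(\frac{5}{4} - \frac{0^{2}}{4}\right)}{12 + \left(3 - 7\right)} = -14868 + \frac{-9 + \left(- \frac{5}{4} + \frac{1}{4} \cdot 0\right)}{12 + \left(3 - 7\right)} = -14868 + \frac{-9 + \left(- \frac{5}{4} + 0\right)}{12 - 4} = -14868 + \frac{-9 - \frac{5}{4}}{8} = -14868 + \frac{1}{8} \left(- \frac{41}{4}\right) = -14868 - \frac{41}{32} = - \frac{475817}{32}$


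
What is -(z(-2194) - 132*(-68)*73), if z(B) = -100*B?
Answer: -874648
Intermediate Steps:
-(z(-2194) - 132*(-68)*73) = -(-100*(-2194) - 132*(-68)*73) = -(219400 - (-8976)*73) = -(219400 - 1*(-655248)) = -(219400 + 655248) = -1*874648 = -874648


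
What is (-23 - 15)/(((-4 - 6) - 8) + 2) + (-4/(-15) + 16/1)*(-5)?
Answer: -1895/24 ≈ -78.958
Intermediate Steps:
(-23 - 15)/(((-4 - 6) - 8) + 2) + (-4/(-15) + 16/1)*(-5) = -38/((-10 - 8) + 2) + (-4*(-1/15) + 16*1)*(-5) = -38/(-18 + 2) + (4/15 + 16)*(-5) = -38/(-16) + (244/15)*(-5) = -38*(-1/16) - 244/3 = 19/8 - 244/3 = -1895/24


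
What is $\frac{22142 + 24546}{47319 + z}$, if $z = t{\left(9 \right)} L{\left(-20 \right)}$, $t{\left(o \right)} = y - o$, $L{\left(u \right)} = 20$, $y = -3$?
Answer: $\frac{46688}{47079} \approx 0.99169$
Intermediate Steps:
$t{\left(o \right)} = -3 - o$
$z = -240$ ($z = \left(-3 - 9\right) 20 = \left(-12\right) 20 = -240$)
$\frac{22142 + 24546}{47319 + z} = \frac{22142 + 24546}{47319 - 240} = \frac{46688}{47079}$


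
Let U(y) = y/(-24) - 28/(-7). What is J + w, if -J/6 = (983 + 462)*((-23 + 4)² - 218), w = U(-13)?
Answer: -29755331/24 ≈ -1.2398e+6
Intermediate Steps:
U(y) = 4 - y/24 (U(y) = y*(-1/24) - 28*(-⅐) = -y/24 + 4 = 4 - y/24)
w = 109/24 (w = 4 - 1/24*(-13) = 4 + 13/24 = 109/24 ≈ 4.5417)
J = -1239810 (J = -6*(983 + 462)*((-23 + 4)² - 218) = -8670*((-19)² - 218) = -8670*(361 - 218) = -8670*143 = -6*206635 = -1239810)
J + w = -1239810 + 109/24 = -29755331/24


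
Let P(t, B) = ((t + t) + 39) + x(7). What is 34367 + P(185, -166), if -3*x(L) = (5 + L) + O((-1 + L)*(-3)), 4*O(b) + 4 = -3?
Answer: 417271/12 ≈ 34773.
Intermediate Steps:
O(b) = -7/4 (O(b) = -1 + (¼)*(-3) = -1 - ¾ = -7/4)
x(L) = -13/12 - L/3 (x(L) = -((5 + L) - 7/4)/3 = -(13/4 + L)/3 = -13/12 - L/3)
P(t, B) = 427/12 + 2*t (P(t, B) = ((t + t) + 39) + (-13/12 - ⅓*7) = (2*t + 39) + (-13/12 - 7/3) = (39 + 2*t) - 41/12 = 427/12 + 2*t)
34367 + P(185, -166) = 34367 + (427/12 + 2*185) = 34367 + (427/12 + 370) = 34367 + 4867/12 = 417271/12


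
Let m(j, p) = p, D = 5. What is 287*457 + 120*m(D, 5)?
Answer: 131759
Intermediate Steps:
287*457 + 120*m(D, 5) = 287*457 + 120*5 = 131159 + 600 = 131759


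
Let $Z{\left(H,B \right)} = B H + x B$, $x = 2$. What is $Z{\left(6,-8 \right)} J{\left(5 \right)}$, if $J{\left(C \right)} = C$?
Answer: $-320$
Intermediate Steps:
$Z{\left(H,B \right)} = 2 B + B H$ ($Z{\left(H,B \right)} = B H + 2 B = 2 B + B H$)
$Z{\left(6,-8 \right)} J{\left(5 \right)} = - 8 \left(2 + 6\right) 5 = \left(-8\right) 8 \cdot 5 = \left(-64\right) 5 = -320$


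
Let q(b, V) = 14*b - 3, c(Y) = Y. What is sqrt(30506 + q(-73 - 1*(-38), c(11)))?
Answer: sqrt(30013) ≈ 173.24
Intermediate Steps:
q(b, V) = -3 + 14*b
sqrt(30506 + q(-73 - 1*(-38), c(11))) = sqrt(30506 + (-3 + 14*(-73 - 1*(-38)))) = sqrt(30506 + (-3 + 14*(-73 + 38))) = sqrt(30506 + (-3 + 14*(-35))) = sqrt(30506 + (-3 - 490)) = sqrt(30506 - 493) = sqrt(30013)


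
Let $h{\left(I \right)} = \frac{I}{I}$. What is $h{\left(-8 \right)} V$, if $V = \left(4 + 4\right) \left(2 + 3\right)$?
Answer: $40$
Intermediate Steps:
$V = 40$ ($V = 8 \cdot 5 = 40$)
$h{\left(I \right)} = 1$
$h{\left(-8 \right)} V = 1 \cdot 40 = 40$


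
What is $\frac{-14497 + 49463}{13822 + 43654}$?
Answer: $\frac{17483}{28738} \approx 0.60836$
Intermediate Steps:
$\frac{-14497 + 49463}{13822 + 43654} = \frac{34966}{57476} = 34966 \cdot \frac{1}{57476} = \frac{17483}{28738}$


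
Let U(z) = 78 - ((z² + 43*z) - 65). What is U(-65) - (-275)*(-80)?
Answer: -23287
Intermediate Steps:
U(z) = 143 - z² - 43*z (U(z) = 78 - (-65 + z² + 43*z) = 78 + (65 - z² - 43*z) = 143 - z² - 43*z)
U(-65) - (-275)*(-80) = (143 - 1*(-65)² - 43*(-65)) - (-275)*(-80) = (143 - 1*4225 + 2795) - 1*22000 = (143 - 4225 + 2795) - 22000 = -1287 - 22000 = -23287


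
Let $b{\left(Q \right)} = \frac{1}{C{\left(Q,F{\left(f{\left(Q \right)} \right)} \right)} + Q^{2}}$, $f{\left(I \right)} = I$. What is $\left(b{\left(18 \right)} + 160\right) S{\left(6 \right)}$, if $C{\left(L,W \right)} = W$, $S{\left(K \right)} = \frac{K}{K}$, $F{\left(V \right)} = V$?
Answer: $\frac{54721}{342} \approx 160.0$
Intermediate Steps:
$S{\left(K \right)} = 1$
$b{\left(Q \right)} = \frac{1}{Q + Q^{2}}$
$\left(b{\left(18 \right)} + 160\right) S{\left(6 \right)} = \left(\frac{1}{18 \left(1 + 18\right)} + 160\right) 1 = \left(\frac{1}{18 \cdot 19} + 160\right) 1 = \left(\frac{1}{18} \cdot \frac{1}{19} + 160\right) 1 = \left(\frac{1}{342} + 160\right) 1 = \frac{54721}{342} \cdot 1 = \frac{54721}{342}$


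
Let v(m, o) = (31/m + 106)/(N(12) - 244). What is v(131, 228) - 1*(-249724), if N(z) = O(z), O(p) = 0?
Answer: 7982164019/31964 ≈ 2.4972e+5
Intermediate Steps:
N(z) = 0
v(m, o) = -53/122 - 31/(244*m) (v(m, o) = (31/m + 106)/(0 - 244) = (106 + 31/m)/(-244) = (106 + 31/m)*(-1/244) = -53/122 - 31/(244*m))
v(131, 228) - 1*(-249724) = (1/244)*(-31 - 106*131)/131 - 1*(-249724) = (1/244)*(1/131)*(-31 - 13886) + 249724 = (1/244)*(1/131)*(-13917) + 249724 = -13917/31964 + 249724 = 7982164019/31964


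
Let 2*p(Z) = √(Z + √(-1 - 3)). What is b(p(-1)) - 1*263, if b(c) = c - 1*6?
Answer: -269 + √(-1 + 2*I)/2 ≈ -268.61 + 0.63601*I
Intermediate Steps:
p(Z) = √(Z + 2*I)/2 (p(Z) = √(Z + √(-1 - 3))/2 = √(Z + √(-4))/2 = √(Z + 2*I)/2)
b(c) = -6 + c (b(c) = c - 6 = -6 + c)
b(p(-1)) - 1*263 = (-6 + √(-1 + 2*I)/2) - 1*263 = (-6 + √(-1 + 2*I)/2) - 263 = -269 + √(-1 + 2*I)/2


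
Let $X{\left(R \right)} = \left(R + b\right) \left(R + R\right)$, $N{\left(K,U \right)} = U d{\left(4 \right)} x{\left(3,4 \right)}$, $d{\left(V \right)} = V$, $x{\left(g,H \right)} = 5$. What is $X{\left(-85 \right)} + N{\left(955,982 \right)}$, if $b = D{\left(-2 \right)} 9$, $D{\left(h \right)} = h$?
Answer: $37150$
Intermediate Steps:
$N{\left(K,U \right)} = 20 U$ ($N{\left(K,U \right)} = U 4 \cdot 5 = 4 U 5 = 20 U$)
$b = -18$ ($b = \left(-2\right) 9 = -18$)
$X{\left(R \right)} = 2 R \left(-18 + R\right)$ ($X{\left(R \right)} = \left(R - 18\right) \left(R + R\right) = \left(-18 + R\right) 2 R = 2 R \left(-18 + R\right)$)
$X{\left(-85 \right)} + N{\left(955,982 \right)} = 2 \left(-85\right) \left(-18 - 85\right) + 20 \cdot 982 = 2 \left(-85\right) \left(-103\right) + 19640 = 17510 + 19640 = 37150$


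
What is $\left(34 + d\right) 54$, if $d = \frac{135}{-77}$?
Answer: $\frac{134082}{77} \approx 1741.3$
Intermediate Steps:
$d = - \frac{135}{77}$ ($d = 135 \left(- \frac{1}{77}\right) = - \frac{135}{77} \approx -1.7532$)
$\left(34 + d\right) 54 = \left(34 - \frac{135}{77}\right) 54 = \frac{2483}{77} \cdot 54 = \frac{134082}{77}$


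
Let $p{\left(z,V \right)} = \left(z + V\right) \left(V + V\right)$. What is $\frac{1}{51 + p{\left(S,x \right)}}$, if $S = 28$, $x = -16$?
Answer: $- \frac{1}{333} \approx -0.003003$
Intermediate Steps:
$p{\left(z,V \right)} = 2 V \left(V + z\right)$ ($p{\left(z,V \right)} = \left(V + z\right) 2 V = 2 V \left(V + z\right)$)
$\frac{1}{51 + p{\left(S,x \right)}} = \frac{1}{51 + 2 \left(-16\right) \left(-16 + 28\right)} = \frac{1}{51 + 2 \left(-16\right) 12} = \frac{1}{51 - 384} = \frac{1}{-333} = - \frac{1}{333}$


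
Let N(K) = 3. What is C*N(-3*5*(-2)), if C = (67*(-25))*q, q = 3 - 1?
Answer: -10050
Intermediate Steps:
q = 2
C = -3350 (C = (67*(-25))*2 = -1675*2 = -3350)
C*N(-3*5*(-2)) = -3350*3 = -10050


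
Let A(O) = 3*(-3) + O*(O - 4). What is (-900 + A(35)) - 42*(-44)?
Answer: 2024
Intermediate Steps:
A(O) = -9 + O*(-4 + O)
(-900 + A(35)) - 42*(-44) = (-900 + (-9 + 35**2 - 4*35)) - 42*(-44) = (-900 + (-9 + 1225 - 140)) + 1848 = (-900 + 1076) + 1848 = 176 + 1848 = 2024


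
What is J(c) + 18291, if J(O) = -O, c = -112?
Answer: 18403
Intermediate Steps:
J(c) + 18291 = -1*(-112) + 18291 = 112 + 18291 = 18403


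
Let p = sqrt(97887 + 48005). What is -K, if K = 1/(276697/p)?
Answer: -2*sqrt(36473)/276697 ≈ -0.0013804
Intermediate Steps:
p = 2*sqrt(36473) (p = sqrt(145892) = 2*sqrt(36473) ≈ 381.96)
K = 2*sqrt(36473)/276697 (K = 1/(276697/((2*sqrt(36473)))) = 1/(276697*(sqrt(36473)/72946)) = 1/(276697*sqrt(36473)/72946) = 2*sqrt(36473)/276697 ≈ 0.0013804)
-K = -2*sqrt(36473)/276697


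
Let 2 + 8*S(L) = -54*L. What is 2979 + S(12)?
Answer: 11591/4 ≈ 2897.8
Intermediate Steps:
S(L) = -1/4 - 27*L/4 (S(L) = -1/4 + (-54*L)/8 = -1/4 - 27*L/4)
2979 + S(12) = 2979 + (-1/4 - 27/4*12) = 2979 + (-1/4 - 81) = 2979 - 325/4 = 11591/4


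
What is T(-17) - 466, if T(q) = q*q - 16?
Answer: -193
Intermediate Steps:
T(q) = -16 + q**2 (T(q) = q**2 - 16 = -16 + q**2)
T(-17) - 466 = (-16 + (-17)**2) - 466 = (-16 + 289) - 466 = 273 - 466 = -193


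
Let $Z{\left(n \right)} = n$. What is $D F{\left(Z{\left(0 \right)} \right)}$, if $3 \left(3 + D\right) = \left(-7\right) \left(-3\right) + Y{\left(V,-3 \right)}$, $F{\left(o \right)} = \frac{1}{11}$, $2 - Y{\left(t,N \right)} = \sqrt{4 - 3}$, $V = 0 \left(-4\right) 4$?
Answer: $\frac{13}{33} \approx 0.39394$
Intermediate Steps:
$V = 0$ ($V = 0 \cdot 4 = 0$)
$Y{\left(t,N \right)} = 1$ ($Y{\left(t,N \right)} = 2 - \sqrt{4 - 3} = 2 - \sqrt{1} = 2 - 1 = 1$)
$F{\left(o \right)} = \frac{1}{11}$
$D = \frac{13}{3}$ ($D = -3 + \frac{\left(-7\right) \left(-3\right) + 1}{3} = -3 + \frac{21 + 1}{3} = -3 + \frac{1}{3} \cdot 22 = -3 + \frac{22}{3} = \frac{13}{3} \approx 4.3333$)
$D F{\left(Z{\left(0 \right)} \right)} = \frac{13}{3} \cdot \frac{1}{11} = \frac{13}{33}$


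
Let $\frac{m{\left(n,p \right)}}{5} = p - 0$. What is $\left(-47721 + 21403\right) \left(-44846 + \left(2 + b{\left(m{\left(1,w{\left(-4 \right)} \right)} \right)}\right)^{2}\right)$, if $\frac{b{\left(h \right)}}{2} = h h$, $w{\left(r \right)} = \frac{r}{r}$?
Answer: $1109093156$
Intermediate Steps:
$w{\left(r \right)} = 1$
$m{\left(n,p \right)} = 5 p$ ($m{\left(n,p \right)} = 5 \left(p - 0\right) = 5 \left(p + 0\right) = 5 p$)
$b{\left(h \right)} = 2 h^{2}$ ($b{\left(h \right)} = 2 h h = 2 h^{2}$)
$\left(-47721 + 21403\right) \left(-44846 + \left(2 + b{\left(m{\left(1,w{\left(-4 \right)} \right)} \right)}\right)^{2}\right) = \left(-47721 + 21403\right) \left(-44846 + \left(2 + 2 \left(5 \cdot 1\right)^{2}\right)^{2}\right) = - 26318 \left(-44846 + \left(2 + 2 \cdot 5^{2}\right)^{2}\right) = - 26318 \left(-44846 + \left(2 + 2 \cdot 25\right)^{2}\right) = - 26318 \left(-44846 + \left(2 + 50\right)^{2}\right) = - 26318 \left(-44846 + 52^{2}\right) = - 26318 \left(-44846 + 2704\right) = \left(-26318\right) \left(-42142\right) = 1109093156$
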